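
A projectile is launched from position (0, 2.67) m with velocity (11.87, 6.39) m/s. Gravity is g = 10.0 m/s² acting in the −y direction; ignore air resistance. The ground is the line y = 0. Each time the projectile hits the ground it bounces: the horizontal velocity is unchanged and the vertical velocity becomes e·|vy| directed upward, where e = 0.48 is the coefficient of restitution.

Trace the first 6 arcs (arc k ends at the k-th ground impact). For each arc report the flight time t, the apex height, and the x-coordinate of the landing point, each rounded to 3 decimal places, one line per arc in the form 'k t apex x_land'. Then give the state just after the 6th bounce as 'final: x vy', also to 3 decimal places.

1 1.610 4.712 19.108
2 0.932 1.086 30.169
3 0.447 0.250 35.479
4 0.215 0.058 38.027
5 0.103 0.013 39.251
6 0.049 0.003 39.838
final: 39.838 0.119

Arc 1: start y=2.670, vy=6.390 → t=1.610, apex=4.712, x_land=19.108, impact vy=-9.707
  bounce: vy ← 0.48·9.707 = 4.660
Arc 2: start y=0.000, vy=4.660 → t=0.932, apex=1.086, x_land=30.169, impact vy=-4.660
  bounce: vy ← 0.48·4.660 = 2.237
Arc 3: start y=0.000, vy=2.237 → t=0.447, apex=0.250, x_land=35.479, impact vy=-2.237
  bounce: vy ← 0.48·2.237 = 1.074
Arc 4: start y=0.000, vy=1.074 → t=0.215, apex=0.058, x_land=38.027, impact vy=-1.074
  bounce: vy ← 0.48·1.074 = 0.515
Arc 5: start y=0.000, vy=0.515 → t=0.103, apex=0.013, x_land=39.251, impact vy=-0.515
  bounce: vy ← 0.48·0.515 = 0.247
Arc 6: start y=0.000, vy=0.247 → t=0.049, apex=0.003, x_land=39.838, impact vy=-0.247
  bounce: vy ← 0.48·0.247 = 0.119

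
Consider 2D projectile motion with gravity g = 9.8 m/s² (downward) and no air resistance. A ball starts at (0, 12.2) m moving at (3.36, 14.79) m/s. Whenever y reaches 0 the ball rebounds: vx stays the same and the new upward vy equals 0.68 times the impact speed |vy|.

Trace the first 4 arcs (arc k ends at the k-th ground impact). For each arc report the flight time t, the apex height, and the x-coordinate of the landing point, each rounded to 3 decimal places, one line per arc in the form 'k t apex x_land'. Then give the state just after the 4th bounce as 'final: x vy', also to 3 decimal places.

Arc 1: start y=12.200, vy=14.790 → t=3.693, apex=23.360, x_land=12.407, impact vy=-21.398
  bounce: vy ← 0.68·21.398 = 14.550
Arc 2: start y=0.000, vy=14.550 → t=2.969, apex=10.802, x_land=22.385, impact vy=-14.550
  bounce: vy ← 0.68·14.550 = 9.894
Arc 3: start y=0.000, vy=9.894 → t=2.019, apex=4.995, x_land=29.169, impact vy=-9.894
  bounce: vy ← 0.68·9.894 = 6.728
Arc 4: start y=0.000, vy=6.728 → t=1.373, apex=2.310, x_land=33.783, impact vy=-6.728
  bounce: vy ← 0.68·6.728 = 4.575

1 3.693 23.360 12.407
2 2.969 10.802 22.385
3 2.019 4.995 29.169
4 1.373 2.310 33.783
final: 33.783 4.575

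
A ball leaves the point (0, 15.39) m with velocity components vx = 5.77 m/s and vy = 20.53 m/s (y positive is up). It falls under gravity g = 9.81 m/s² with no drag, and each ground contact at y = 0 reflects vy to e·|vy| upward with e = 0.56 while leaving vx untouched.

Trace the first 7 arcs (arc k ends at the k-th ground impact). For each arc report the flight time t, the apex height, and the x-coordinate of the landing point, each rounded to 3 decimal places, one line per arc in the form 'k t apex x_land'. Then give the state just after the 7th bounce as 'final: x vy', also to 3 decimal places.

1 4.835 36.872 27.895
2 3.071 11.563 45.614
3 1.720 3.626 55.536
4 0.963 1.137 61.092
5 0.539 0.357 64.204
6 0.302 0.112 65.947
7 0.169 0.035 66.922
final: 66.922 0.465

Arc 1: start y=15.390, vy=20.530 → t=4.835, apex=36.872, x_land=27.895, impact vy=-26.897
  bounce: vy ← 0.56·26.897 = 15.062
Arc 2: start y=0.000, vy=15.062 → t=3.071, apex=11.563, x_land=45.614, impact vy=-15.062
  bounce: vy ← 0.56·15.062 = 8.435
Arc 3: start y=0.000, vy=8.435 → t=1.720, apex=3.626, x_land=55.536, impact vy=-8.435
  bounce: vy ← 0.56·8.435 = 4.723
Arc 4: start y=0.000, vy=4.723 → t=0.963, apex=1.137, x_land=61.092, impact vy=-4.723
  bounce: vy ← 0.56·4.723 = 2.645
Arc 5: start y=0.000, vy=2.645 → t=0.539, apex=0.357, x_land=64.204, impact vy=-2.645
  bounce: vy ← 0.56·2.645 = 1.481
Arc 6: start y=0.000, vy=1.481 → t=0.302, apex=0.112, x_land=65.947, impact vy=-1.481
  bounce: vy ← 0.56·1.481 = 0.830
Arc 7: start y=0.000, vy=0.830 → t=0.169, apex=0.035, x_land=66.922, impact vy=-0.830
  bounce: vy ← 0.56·0.830 = 0.465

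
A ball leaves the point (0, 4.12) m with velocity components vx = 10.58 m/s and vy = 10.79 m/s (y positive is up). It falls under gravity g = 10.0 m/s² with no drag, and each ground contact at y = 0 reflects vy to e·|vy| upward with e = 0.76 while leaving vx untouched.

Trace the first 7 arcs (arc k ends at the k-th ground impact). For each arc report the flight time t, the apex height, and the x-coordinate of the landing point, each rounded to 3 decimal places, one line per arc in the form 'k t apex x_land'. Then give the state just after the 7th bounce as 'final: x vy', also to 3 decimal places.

Arc 1: start y=4.120, vy=10.790 → t=2.489, apex=9.941, x_land=26.334, impact vy=-14.100
  bounce: vy ← 0.76·14.100 = 10.716
Arc 2: start y=0.000, vy=10.716 → t=2.143, apex=5.742, x_land=49.010, impact vy=-10.716
  bounce: vy ← 0.76·10.716 = 8.144
Arc 3: start y=0.000, vy=8.144 → t=1.629, apex=3.317, x_land=66.244, impact vy=-8.144
  bounce: vy ← 0.76·8.144 = 6.190
Arc 4: start y=0.000, vy=6.190 → t=1.238, apex=1.916, x_land=79.341, impact vy=-6.190
  bounce: vy ← 0.76·6.190 = 4.704
Arc 5: start y=0.000, vy=4.704 → t=0.941, apex=1.106, x_land=89.295, impact vy=-4.704
  bounce: vy ← 0.76·4.704 = 3.575
Arc 6: start y=0.000, vy=3.575 → t=0.715, apex=0.639, x_land=96.861, impact vy=-3.575
  bounce: vy ← 0.76·3.575 = 2.717
Arc 7: start y=0.000, vy=2.717 → t=0.543, apex=0.369, x_land=102.610, impact vy=-2.717
  bounce: vy ← 0.76·2.717 = 2.065

1 2.489 9.941 26.334
2 2.143 5.742 49.010
3 1.629 3.317 66.244
4 1.238 1.916 79.341
5 0.941 1.106 89.295
6 0.715 0.639 96.861
7 0.543 0.369 102.610
final: 102.610 2.065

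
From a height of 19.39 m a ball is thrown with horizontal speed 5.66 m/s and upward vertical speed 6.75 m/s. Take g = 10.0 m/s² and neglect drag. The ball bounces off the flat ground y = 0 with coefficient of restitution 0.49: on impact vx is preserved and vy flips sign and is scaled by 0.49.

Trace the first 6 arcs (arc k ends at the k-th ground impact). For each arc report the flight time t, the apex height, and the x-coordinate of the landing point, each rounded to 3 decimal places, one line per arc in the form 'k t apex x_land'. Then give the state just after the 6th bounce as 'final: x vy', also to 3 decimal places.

1 2.757 21.668 15.603
2 2.040 5.203 27.150
3 1.000 1.249 32.808
4 0.490 0.300 35.581
5 0.240 0.072 36.939
6 0.118 0.017 37.605
final: 37.605 0.288

Arc 1: start y=19.390, vy=6.750 → t=2.757, apex=21.668, x_land=15.603, impact vy=-20.817
  bounce: vy ← 0.49·20.817 = 10.201
Arc 2: start y=0.000, vy=10.201 → t=2.040, apex=5.203, x_land=27.150, impact vy=-10.201
  bounce: vy ← 0.49·10.201 = 4.998
Arc 3: start y=0.000, vy=4.998 → t=1.000, apex=1.249, x_land=32.808, impact vy=-4.998
  bounce: vy ← 0.49·4.998 = 2.449
Arc 4: start y=0.000, vy=2.449 → t=0.490, apex=0.300, x_land=35.581, impact vy=-2.449
  bounce: vy ← 0.49·2.449 = 1.200
Arc 5: start y=0.000, vy=1.200 → t=0.240, apex=0.072, x_land=36.939, impact vy=-1.200
  bounce: vy ← 0.49·1.200 = 0.588
Arc 6: start y=0.000, vy=0.588 → t=0.118, apex=0.017, x_land=37.605, impact vy=-0.588
  bounce: vy ← 0.49·0.588 = 0.288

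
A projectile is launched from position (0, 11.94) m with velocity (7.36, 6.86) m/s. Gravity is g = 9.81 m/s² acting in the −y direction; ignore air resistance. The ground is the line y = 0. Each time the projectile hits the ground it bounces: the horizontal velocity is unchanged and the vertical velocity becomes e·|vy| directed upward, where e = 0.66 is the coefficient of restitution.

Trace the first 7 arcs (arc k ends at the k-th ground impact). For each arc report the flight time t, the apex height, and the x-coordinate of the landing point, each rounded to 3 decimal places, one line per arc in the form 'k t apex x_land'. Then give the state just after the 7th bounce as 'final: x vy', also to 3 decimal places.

1 2.409 14.339 17.731
2 2.257 6.246 34.341
3 1.490 2.721 45.304
4 0.983 1.185 52.540
5 0.649 0.516 57.315
6 0.428 0.225 60.467
7 0.283 0.098 62.547
final: 62.547 0.915

Arc 1: start y=11.940, vy=6.860 → t=2.409, apex=14.339, x_land=17.731, impact vy=-16.773
  bounce: vy ← 0.66·16.773 = 11.070
Arc 2: start y=0.000, vy=11.070 → t=2.257, apex=6.246, x_land=34.341, impact vy=-11.070
  bounce: vy ← 0.66·11.070 = 7.306
Arc 3: start y=0.000, vy=7.306 → t=1.490, apex=2.721, x_land=45.304, impact vy=-7.306
  bounce: vy ← 0.66·7.306 = 4.822
Arc 4: start y=0.000, vy=4.822 → t=0.983, apex=1.185, x_land=52.540, impact vy=-4.822
  bounce: vy ← 0.66·4.822 = 3.183
Arc 5: start y=0.000, vy=3.183 → t=0.649, apex=0.516, x_land=57.315, impact vy=-3.183
  bounce: vy ← 0.66·3.183 = 2.100
Arc 6: start y=0.000, vy=2.100 → t=0.428, apex=0.225, x_land=60.467, impact vy=-2.100
  bounce: vy ← 0.66·2.100 = 1.386
Arc 7: start y=0.000, vy=1.386 → t=0.283, apex=0.098, x_land=62.547, impact vy=-1.386
  bounce: vy ← 0.66·1.386 = 0.915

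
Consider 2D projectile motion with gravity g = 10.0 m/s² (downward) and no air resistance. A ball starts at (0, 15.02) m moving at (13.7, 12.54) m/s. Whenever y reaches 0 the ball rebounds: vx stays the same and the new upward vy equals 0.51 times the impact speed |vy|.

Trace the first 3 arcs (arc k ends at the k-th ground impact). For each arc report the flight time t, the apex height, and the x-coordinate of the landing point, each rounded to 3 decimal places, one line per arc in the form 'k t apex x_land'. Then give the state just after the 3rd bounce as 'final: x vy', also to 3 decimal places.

1 3.393 22.883 46.488
2 2.182 5.952 76.382
3 1.113 1.548 91.628
final: 91.628 2.838

Arc 1: start y=15.020, vy=12.540 → t=3.393, apex=22.883, x_land=46.488, impact vy=-21.393
  bounce: vy ← 0.51·21.393 = 10.910
Arc 2: start y=0.000, vy=10.910 → t=2.182, apex=5.952, x_land=76.382, impact vy=-10.910
  bounce: vy ← 0.51·10.910 = 5.564
Arc 3: start y=0.000, vy=5.564 → t=1.113, apex=1.548, x_land=91.628, impact vy=-5.564
  bounce: vy ← 0.51·5.564 = 2.838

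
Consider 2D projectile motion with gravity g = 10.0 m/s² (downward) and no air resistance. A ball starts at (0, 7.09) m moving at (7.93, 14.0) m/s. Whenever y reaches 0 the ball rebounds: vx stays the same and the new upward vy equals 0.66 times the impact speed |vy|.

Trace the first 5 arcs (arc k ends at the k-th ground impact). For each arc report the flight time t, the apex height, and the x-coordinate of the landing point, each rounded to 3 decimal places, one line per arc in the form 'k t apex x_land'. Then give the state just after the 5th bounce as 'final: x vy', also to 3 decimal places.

1 3.238 16.890 25.677
2 2.426 7.357 44.916
3 1.601 3.205 57.613
4 1.057 1.396 65.994
5 0.697 0.608 71.525
final: 71.525 2.302

Arc 1: start y=7.090, vy=14.000 → t=3.238, apex=16.890, x_land=25.677, impact vy=-18.379
  bounce: vy ← 0.66·18.379 = 12.130
Arc 2: start y=0.000, vy=12.130 → t=2.426, apex=7.357, x_land=44.916, impact vy=-12.130
  bounce: vy ← 0.66·12.130 = 8.006
Arc 3: start y=0.000, vy=8.006 → t=1.601, apex=3.205, x_land=57.613, impact vy=-8.006
  bounce: vy ← 0.66·8.006 = 5.284
Arc 4: start y=0.000, vy=5.284 → t=1.057, apex=1.396, x_land=65.994, impact vy=-5.284
  bounce: vy ← 0.66·5.284 = 3.487
Arc 5: start y=0.000, vy=3.487 → t=0.697, apex=0.608, x_land=71.525, impact vy=-3.487
  bounce: vy ← 0.66·3.487 = 2.302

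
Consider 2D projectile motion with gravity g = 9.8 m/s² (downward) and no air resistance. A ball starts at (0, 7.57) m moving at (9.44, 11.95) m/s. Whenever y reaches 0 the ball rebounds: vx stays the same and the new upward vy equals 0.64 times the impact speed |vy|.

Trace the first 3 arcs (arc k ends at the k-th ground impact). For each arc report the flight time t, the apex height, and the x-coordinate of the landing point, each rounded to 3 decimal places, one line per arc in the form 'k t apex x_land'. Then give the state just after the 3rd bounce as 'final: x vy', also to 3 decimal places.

1 2.961 14.856 27.948
2 2.229 6.085 48.987
3 1.426 2.492 62.453
final: 62.453 4.473

Arc 1: start y=7.570, vy=11.950 → t=2.961, apex=14.856, x_land=27.948, impact vy=-17.064
  bounce: vy ← 0.64·17.064 = 10.921
Arc 2: start y=0.000, vy=10.921 → t=2.229, apex=6.085, x_land=48.987, impact vy=-10.921
  bounce: vy ← 0.64·10.921 = 6.989
Arc 3: start y=0.000, vy=6.989 → t=1.426, apex=2.492, x_land=62.453, impact vy=-6.989
  bounce: vy ← 0.64·6.989 = 4.473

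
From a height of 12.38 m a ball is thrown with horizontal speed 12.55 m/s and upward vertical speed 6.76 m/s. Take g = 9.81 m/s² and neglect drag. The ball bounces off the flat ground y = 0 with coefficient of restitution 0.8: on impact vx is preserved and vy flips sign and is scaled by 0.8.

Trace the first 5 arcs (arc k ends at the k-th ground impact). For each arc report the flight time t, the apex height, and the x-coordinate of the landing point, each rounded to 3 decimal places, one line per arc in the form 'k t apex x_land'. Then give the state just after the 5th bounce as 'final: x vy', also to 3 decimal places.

1 2.421 14.709 30.381
2 2.771 9.414 65.154
3 2.217 6.025 92.972
4 1.773 3.856 115.226
5 1.419 2.468 133.030
final: 133.030 5.567

Arc 1: start y=12.380, vy=6.760 → t=2.421, apex=14.709, x_land=30.381, impact vy=-16.988
  bounce: vy ← 0.8·16.988 = 13.590
Arc 2: start y=0.000, vy=13.590 → t=2.771, apex=9.414, x_land=65.154, impact vy=-13.590
  bounce: vy ← 0.8·13.590 = 10.872
Arc 3: start y=0.000, vy=10.872 → t=2.217, apex=6.025, x_land=92.972, impact vy=-10.872
  bounce: vy ← 0.8·10.872 = 8.698
Arc 4: start y=0.000, vy=8.698 → t=1.773, apex=3.856, x_land=115.226, impact vy=-8.698
  bounce: vy ← 0.8·8.698 = 6.958
Arc 5: start y=0.000, vy=6.958 → t=1.419, apex=2.468, x_land=133.030, impact vy=-6.958
  bounce: vy ← 0.8·6.958 = 5.567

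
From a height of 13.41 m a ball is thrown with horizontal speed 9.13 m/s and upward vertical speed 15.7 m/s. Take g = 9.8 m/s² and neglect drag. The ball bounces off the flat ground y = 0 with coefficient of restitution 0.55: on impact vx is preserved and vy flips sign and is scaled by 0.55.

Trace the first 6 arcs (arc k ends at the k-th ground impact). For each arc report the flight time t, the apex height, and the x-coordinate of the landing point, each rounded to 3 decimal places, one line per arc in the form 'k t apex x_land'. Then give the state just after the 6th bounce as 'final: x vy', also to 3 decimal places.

Arc 1: start y=13.410, vy=15.700 → t=3.905, apex=25.986, x_land=35.652, impact vy=-22.568
  bounce: vy ← 0.55·22.568 = 12.413
Arc 2: start y=0.000, vy=12.413 → t=2.533, apex=7.861, x_land=58.780, impact vy=-12.413
  bounce: vy ← 0.55·12.413 = 6.827
Arc 3: start y=0.000, vy=6.827 → t=1.393, apex=2.378, x_land=71.500, impact vy=-6.827
  bounce: vy ← 0.55·6.827 = 3.755
Arc 4: start y=0.000, vy=3.755 → t=0.766, apex=0.719, x_land=78.496, impact vy=-3.755
  bounce: vy ← 0.55·3.755 = 2.065
Arc 5: start y=0.000, vy=2.065 → t=0.421, apex=0.218, x_land=82.344, impact vy=-2.065
  bounce: vy ← 0.55·2.065 = 1.136
Arc 6: start y=0.000, vy=1.136 → t=0.232, apex=0.066, x_land=84.461, impact vy=-1.136
  bounce: vy ← 0.55·1.136 = 0.625

1 3.905 25.986 35.652
2 2.533 7.861 58.780
3 1.393 2.378 71.500
4 0.766 0.719 78.496
5 0.421 0.218 82.344
6 0.232 0.066 84.461
final: 84.461 0.625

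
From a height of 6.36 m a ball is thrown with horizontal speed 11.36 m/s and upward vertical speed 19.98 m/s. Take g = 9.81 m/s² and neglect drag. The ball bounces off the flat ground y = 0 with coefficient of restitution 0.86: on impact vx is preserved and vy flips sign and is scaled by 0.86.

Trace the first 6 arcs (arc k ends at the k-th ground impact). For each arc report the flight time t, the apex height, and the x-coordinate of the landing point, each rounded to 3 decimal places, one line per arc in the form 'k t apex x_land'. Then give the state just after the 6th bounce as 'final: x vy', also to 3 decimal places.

1 4.370 26.707 49.644
2 4.013 19.752 95.237
3 3.452 14.609 134.447
4 2.968 10.805 168.167
5 2.553 7.991 197.167
6 2.195 5.910 222.107
final: 222.107 9.261

Arc 1: start y=6.360, vy=19.980 → t=4.370, apex=26.707, x_land=49.644, impact vy=-22.891
  bounce: vy ← 0.86·22.891 = 19.686
Arc 2: start y=0.000, vy=19.686 → t=4.013, apex=19.752, x_land=95.237, impact vy=-19.686
  bounce: vy ← 0.86·19.686 = 16.930
Arc 3: start y=0.000, vy=16.930 → t=3.452, apex=14.609, x_land=134.447, impact vy=-16.930
  bounce: vy ← 0.86·16.930 = 14.560
Arc 4: start y=0.000, vy=14.560 → t=2.968, apex=10.805, x_land=168.167, impact vy=-14.560
  bounce: vy ← 0.86·14.560 = 12.521
Arc 5: start y=0.000, vy=12.521 → t=2.553, apex=7.991, x_land=197.167, impact vy=-12.521
  bounce: vy ← 0.86·12.521 = 10.768
Arc 6: start y=0.000, vy=10.768 → t=2.195, apex=5.910, x_land=222.107, impact vy=-10.768
  bounce: vy ← 0.86·10.768 = 9.261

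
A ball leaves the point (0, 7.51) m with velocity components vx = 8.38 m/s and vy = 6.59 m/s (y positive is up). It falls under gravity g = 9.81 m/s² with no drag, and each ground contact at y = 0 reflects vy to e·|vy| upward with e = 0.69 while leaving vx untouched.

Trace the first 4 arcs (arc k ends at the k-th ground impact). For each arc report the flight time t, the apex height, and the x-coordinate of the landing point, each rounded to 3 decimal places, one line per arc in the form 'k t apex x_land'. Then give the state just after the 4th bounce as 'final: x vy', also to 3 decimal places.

Arc 1: start y=7.510, vy=6.590 → t=2.080, apex=9.723, x_land=17.428, impact vy=-13.812
  bounce: vy ← 0.69·13.812 = 9.530
Arc 2: start y=0.000, vy=9.530 → t=1.943, apex=4.629, x_land=33.710, impact vy=-9.530
  bounce: vy ← 0.69·9.530 = 6.576
Arc 3: start y=0.000, vy=6.576 → t=1.341, apex=2.204, x_land=44.945, impact vy=-6.576
  bounce: vy ← 0.69·6.576 = 4.537
Arc 4: start y=0.000, vy=4.537 → t=0.925, apex=1.049, x_land=52.697, impact vy=-4.537
  bounce: vy ← 0.69·4.537 = 3.131

1 2.080 9.723 17.428
2 1.943 4.629 33.710
3 1.341 2.204 44.945
4 0.925 1.049 52.697
final: 52.697 3.131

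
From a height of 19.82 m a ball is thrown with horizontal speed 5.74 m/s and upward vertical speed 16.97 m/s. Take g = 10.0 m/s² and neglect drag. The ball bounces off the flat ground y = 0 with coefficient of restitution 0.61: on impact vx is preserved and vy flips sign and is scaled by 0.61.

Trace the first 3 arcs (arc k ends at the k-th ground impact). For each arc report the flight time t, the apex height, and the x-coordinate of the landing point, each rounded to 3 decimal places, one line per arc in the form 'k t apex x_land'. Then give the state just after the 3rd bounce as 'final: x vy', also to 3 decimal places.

Arc 1: start y=19.820, vy=16.970 → t=4.313, apex=34.219, x_land=24.757, impact vy=-26.161
  bounce: vy ← 0.61·26.161 = 15.958
Arc 2: start y=0.000, vy=15.958 → t=3.192, apex=12.733, x_land=43.077, impact vy=-15.958
  bounce: vy ← 0.61·15.958 = 9.734
Arc 3: start y=0.000, vy=9.734 → t=1.947, apex=4.738, x_land=54.252, impact vy=-9.734
  bounce: vy ← 0.61·9.734 = 5.938

1 4.313 34.219 24.757
2 3.192 12.733 43.077
3 1.947 4.738 54.252
final: 54.252 5.938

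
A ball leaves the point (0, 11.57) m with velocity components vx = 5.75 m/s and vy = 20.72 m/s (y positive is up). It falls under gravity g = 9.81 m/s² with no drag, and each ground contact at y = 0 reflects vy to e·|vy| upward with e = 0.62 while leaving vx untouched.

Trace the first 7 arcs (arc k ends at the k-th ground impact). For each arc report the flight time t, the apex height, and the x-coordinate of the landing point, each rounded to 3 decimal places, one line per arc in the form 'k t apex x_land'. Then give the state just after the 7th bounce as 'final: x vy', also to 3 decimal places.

Arc 1: start y=11.570, vy=20.720 → t=4.724, apex=33.452, x_land=27.161, impact vy=-25.619
  bounce: vy ← 0.62·25.619 = 15.884
Arc 2: start y=0.000, vy=15.884 → t=3.238, apex=12.859, x_land=45.781, impact vy=-15.884
  bounce: vy ← 0.62·15.884 = 9.848
Arc 3: start y=0.000, vy=9.848 → t=2.008, apex=4.943, x_land=57.325, impact vy=-9.848
  bounce: vy ← 0.62·9.848 = 6.106
Arc 4: start y=0.000, vy=6.106 → t=1.245, apex=1.900, x_land=64.483, impact vy=-6.106
  bounce: vy ← 0.62·6.106 = 3.786
Arc 5: start y=0.000, vy=3.786 → t=0.772, apex=0.730, x_land=68.920, impact vy=-3.786
  bounce: vy ← 0.62·3.786 = 2.347
Arc 6: start y=0.000, vy=2.347 → t=0.478, apex=0.281, x_land=71.672, impact vy=-2.347
  bounce: vy ← 0.62·2.347 = 1.455
Arc 7: start y=0.000, vy=1.455 → t=0.297, apex=0.108, x_land=73.378, impact vy=-1.455
  bounce: vy ← 0.62·1.455 = 0.902

1 4.724 33.452 27.161
2 3.238 12.859 45.781
3 2.008 4.943 57.325
4 1.245 1.900 64.483
5 0.772 0.730 68.920
6 0.478 0.281 71.672
7 0.297 0.108 73.378
final: 73.378 0.902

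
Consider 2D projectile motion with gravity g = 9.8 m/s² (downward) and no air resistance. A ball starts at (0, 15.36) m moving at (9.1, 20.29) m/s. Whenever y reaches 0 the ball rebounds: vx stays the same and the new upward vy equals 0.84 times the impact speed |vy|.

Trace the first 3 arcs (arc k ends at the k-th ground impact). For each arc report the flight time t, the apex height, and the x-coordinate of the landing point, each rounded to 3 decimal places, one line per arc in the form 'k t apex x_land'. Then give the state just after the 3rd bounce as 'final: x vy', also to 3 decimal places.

1 4.795 36.364 43.631
2 4.577 25.659 85.279
3 3.844 18.105 120.263
final: 120.263 15.824

Arc 1: start y=15.360, vy=20.290 → t=4.795, apex=36.364, x_land=43.631, impact vy=-26.697
  bounce: vy ← 0.84·26.697 = 22.426
Arc 2: start y=0.000, vy=22.426 → t=4.577, apex=25.659, x_land=85.279, impact vy=-22.426
  bounce: vy ← 0.84·22.426 = 18.838
Arc 3: start y=0.000, vy=18.838 → t=3.844, apex=18.105, x_land=120.263, impact vy=-18.838
  bounce: vy ← 0.84·18.838 = 15.824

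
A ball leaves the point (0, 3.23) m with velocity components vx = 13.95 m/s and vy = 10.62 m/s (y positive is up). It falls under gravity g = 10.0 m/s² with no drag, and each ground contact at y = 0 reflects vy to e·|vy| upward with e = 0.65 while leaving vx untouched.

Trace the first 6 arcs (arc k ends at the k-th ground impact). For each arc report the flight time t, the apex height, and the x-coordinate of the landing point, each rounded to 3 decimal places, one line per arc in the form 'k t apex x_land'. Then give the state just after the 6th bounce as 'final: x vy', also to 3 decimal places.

Arc 1: start y=3.230, vy=10.620 → t=2.394, apex=8.869, x_land=33.394, impact vy=-13.319
  bounce: vy ← 0.65·13.319 = 8.657
Arc 2: start y=0.000, vy=8.657 → t=1.731, apex=3.747, x_land=57.548, impact vy=-8.657
  bounce: vy ← 0.65·8.657 = 5.627
Arc 3: start y=0.000, vy=5.627 → t=1.125, apex=1.583, x_land=73.247, impact vy=-5.627
  bounce: vy ← 0.65·5.627 = 3.658
Arc 4: start y=0.000, vy=3.658 → t=0.732, apex=0.669, x_land=83.452, impact vy=-3.658
  bounce: vy ← 0.65·3.658 = 2.377
Arc 5: start y=0.000, vy=2.377 → t=0.475, apex=0.283, x_land=90.085, impact vy=-2.377
  bounce: vy ← 0.65·2.377 = 1.545
Arc 6: start y=0.000, vy=1.545 → t=0.309, apex=0.119, x_land=94.396, impact vy=-1.545
  bounce: vy ← 0.65·1.545 = 1.004

1 2.394 8.869 33.394
2 1.731 3.747 57.548
3 1.125 1.583 73.247
4 0.732 0.669 83.452
5 0.475 0.283 90.085
6 0.309 0.119 94.396
final: 94.396 1.004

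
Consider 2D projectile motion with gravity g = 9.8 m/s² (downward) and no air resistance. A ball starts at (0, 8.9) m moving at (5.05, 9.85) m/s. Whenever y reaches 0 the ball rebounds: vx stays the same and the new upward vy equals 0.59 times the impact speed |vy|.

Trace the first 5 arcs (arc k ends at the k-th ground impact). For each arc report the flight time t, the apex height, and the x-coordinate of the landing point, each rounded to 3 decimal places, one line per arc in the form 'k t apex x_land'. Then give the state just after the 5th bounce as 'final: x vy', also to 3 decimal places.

1 2.686 13.850 13.566
2 1.984 4.821 23.584
3 1.170 1.678 29.495
4 0.691 0.584 32.983
5 0.407 0.203 35.040
final: 35.040 1.178

Arc 1: start y=8.900, vy=9.850 → t=2.686, apex=13.850, x_land=13.566, impact vy=-16.476
  bounce: vy ← 0.59·16.476 = 9.721
Arc 2: start y=0.000, vy=9.721 → t=1.984, apex=4.821, x_land=23.584, impact vy=-9.721
  bounce: vy ← 0.59·9.721 = 5.735
Arc 3: start y=0.000, vy=5.735 → t=1.170, apex=1.678, x_land=29.495, impact vy=-5.735
  bounce: vy ← 0.59·5.735 = 3.384
Arc 4: start y=0.000, vy=3.384 → t=0.691, apex=0.584, x_land=32.983, impact vy=-3.384
  bounce: vy ← 0.59·3.384 = 1.996
Arc 5: start y=0.000, vy=1.996 → t=0.407, apex=0.203, x_land=35.040, impact vy=-1.996
  bounce: vy ← 0.59·1.996 = 1.178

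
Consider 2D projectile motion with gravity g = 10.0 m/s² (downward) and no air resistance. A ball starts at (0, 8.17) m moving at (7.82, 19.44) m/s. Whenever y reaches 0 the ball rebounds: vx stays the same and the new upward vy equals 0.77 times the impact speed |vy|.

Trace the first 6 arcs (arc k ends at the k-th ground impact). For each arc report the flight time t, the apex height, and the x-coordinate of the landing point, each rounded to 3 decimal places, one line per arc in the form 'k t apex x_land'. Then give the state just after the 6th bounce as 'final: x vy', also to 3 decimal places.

1 4.271 27.066 33.396
2 3.583 16.047 61.415
3 2.759 9.514 82.990
4 2.124 5.641 99.602
5 1.636 3.345 112.394
6 1.260 1.983 122.243
final: 122.243 4.849

Arc 1: start y=8.170, vy=19.440 → t=4.271, apex=27.066, x_land=33.396, impact vy=-23.266
  bounce: vy ← 0.77·23.266 = 17.915
Arc 2: start y=0.000, vy=17.915 → t=3.583, apex=16.047, x_land=61.415, impact vy=-17.915
  bounce: vy ← 0.77·17.915 = 13.794
Arc 3: start y=0.000, vy=13.794 → t=2.759, apex=9.514, x_land=82.990, impact vy=-13.794
  bounce: vy ← 0.77·13.794 = 10.622
Arc 4: start y=0.000, vy=10.622 → t=2.124, apex=5.641, x_land=99.602, impact vy=-10.622
  bounce: vy ← 0.77·10.622 = 8.179
Arc 5: start y=0.000, vy=8.179 → t=1.636, apex=3.345, x_land=112.394, impact vy=-8.179
  bounce: vy ← 0.77·8.179 = 6.298
Arc 6: start y=0.000, vy=6.298 → t=1.260, apex=1.983, x_land=122.243, impact vy=-6.298
  bounce: vy ← 0.77·6.298 = 4.849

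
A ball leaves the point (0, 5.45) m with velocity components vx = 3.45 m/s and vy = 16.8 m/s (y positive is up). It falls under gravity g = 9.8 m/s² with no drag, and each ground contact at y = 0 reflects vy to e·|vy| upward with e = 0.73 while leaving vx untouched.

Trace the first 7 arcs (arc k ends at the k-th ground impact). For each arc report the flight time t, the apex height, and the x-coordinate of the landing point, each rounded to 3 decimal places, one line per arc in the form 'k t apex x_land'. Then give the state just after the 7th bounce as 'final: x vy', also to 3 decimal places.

1 3.727 19.850 12.858
2 2.939 10.578 22.996
3 2.145 5.637 30.397
4 1.566 3.004 35.800
5 1.143 1.601 39.743
6 0.835 0.853 42.622
7 0.609 0.455 44.724
final: 44.724 2.179

Arc 1: start y=5.450, vy=16.800 → t=3.727, apex=19.850, x_land=12.858, impact vy=-19.725
  bounce: vy ← 0.73·19.725 = 14.399
Arc 2: start y=0.000, vy=14.399 → t=2.939, apex=10.578, x_land=22.996, impact vy=-14.399
  bounce: vy ← 0.73·14.399 = 10.511
Arc 3: start y=0.000, vy=10.511 → t=2.145, apex=5.637, x_land=30.397, impact vy=-10.511
  bounce: vy ← 0.73·10.511 = 7.673
Arc 4: start y=0.000, vy=7.673 → t=1.566, apex=3.004, x_land=35.800, impact vy=-7.673
  bounce: vy ← 0.73·7.673 = 5.601
Arc 5: start y=0.000, vy=5.601 → t=1.143, apex=1.601, x_land=39.743, impact vy=-5.601
  bounce: vy ← 0.73·5.601 = 4.089
Arc 6: start y=0.000, vy=4.089 → t=0.835, apex=0.853, x_land=42.622, impact vy=-4.089
  bounce: vy ← 0.73·4.089 = 2.985
Arc 7: start y=0.000, vy=2.985 → t=0.609, apex=0.455, x_land=44.724, impact vy=-2.985
  bounce: vy ← 0.73·2.985 = 2.179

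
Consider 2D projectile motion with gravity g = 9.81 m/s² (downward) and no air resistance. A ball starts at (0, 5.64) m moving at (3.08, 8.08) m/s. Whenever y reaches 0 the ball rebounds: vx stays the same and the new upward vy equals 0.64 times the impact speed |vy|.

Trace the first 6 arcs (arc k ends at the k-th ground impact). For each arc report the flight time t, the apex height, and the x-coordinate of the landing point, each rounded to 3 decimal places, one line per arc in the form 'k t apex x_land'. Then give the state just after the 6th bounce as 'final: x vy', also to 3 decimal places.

1 2.176 8.968 6.701
2 1.731 3.673 12.032
3 1.108 1.505 15.444
4 0.709 0.616 17.627
5 0.454 0.252 19.024
6 0.290 0.103 19.919
final: 19.919 0.912

Arc 1: start y=5.640, vy=8.080 → t=2.176, apex=8.968, x_land=6.701, impact vy=-13.264
  bounce: vy ← 0.64·13.264 = 8.489
Arc 2: start y=0.000, vy=8.489 → t=1.731, apex=3.673, x_land=12.032, impact vy=-8.489
  bounce: vy ← 0.64·8.489 = 5.433
Arc 3: start y=0.000, vy=5.433 → t=1.108, apex=1.505, x_land=15.444, impact vy=-5.433
  bounce: vy ← 0.64·5.433 = 3.477
Arc 4: start y=0.000, vy=3.477 → t=0.709, apex=0.616, x_land=17.627, impact vy=-3.477
  bounce: vy ← 0.64·3.477 = 2.225
Arc 5: start y=0.000, vy=2.225 → t=0.454, apex=0.252, x_land=19.024, impact vy=-2.225
  bounce: vy ← 0.64·2.225 = 1.424
Arc 6: start y=0.000, vy=1.424 → t=0.290, apex=0.103, x_land=19.919, impact vy=-1.424
  bounce: vy ← 0.64·1.424 = 0.912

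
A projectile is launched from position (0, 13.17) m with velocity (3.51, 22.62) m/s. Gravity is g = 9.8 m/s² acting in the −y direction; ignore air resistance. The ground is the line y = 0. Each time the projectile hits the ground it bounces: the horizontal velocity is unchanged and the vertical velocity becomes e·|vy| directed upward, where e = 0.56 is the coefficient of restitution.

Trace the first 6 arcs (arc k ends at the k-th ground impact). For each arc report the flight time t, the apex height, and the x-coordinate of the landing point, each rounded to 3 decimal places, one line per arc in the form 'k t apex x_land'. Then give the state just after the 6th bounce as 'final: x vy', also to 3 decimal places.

Arc 1: start y=13.170, vy=22.620 → t=5.139, apex=39.275, x_land=18.039, impact vy=-27.745
  bounce: vy ← 0.56·27.745 = 15.537
Arc 2: start y=0.000, vy=15.537 → t=3.171, apex=12.317, x_land=29.169, impact vy=-15.537
  bounce: vy ← 0.56·15.537 = 8.701
Arc 3: start y=0.000, vy=8.701 → t=1.776, apex=3.863, x_land=35.401, impact vy=-8.701
  bounce: vy ← 0.56·8.701 = 4.873
Arc 4: start y=0.000, vy=4.873 → t=0.994, apex=1.211, x_land=38.892, impact vy=-4.873
  bounce: vy ← 0.56·4.873 = 2.729
Arc 5: start y=0.000, vy=2.729 → t=0.557, apex=0.380, x_land=40.846, impact vy=-2.729
  bounce: vy ← 0.56·2.729 = 1.528
Arc 6: start y=0.000, vy=1.528 → t=0.312, apex=0.119, x_land=41.941, impact vy=-1.528
  bounce: vy ← 0.56·1.528 = 0.856

1 5.139 39.275 18.039
2 3.171 12.317 29.169
3 1.776 3.863 35.401
4 0.994 1.211 38.892
5 0.557 0.380 40.846
6 0.312 0.119 41.941
final: 41.941 0.856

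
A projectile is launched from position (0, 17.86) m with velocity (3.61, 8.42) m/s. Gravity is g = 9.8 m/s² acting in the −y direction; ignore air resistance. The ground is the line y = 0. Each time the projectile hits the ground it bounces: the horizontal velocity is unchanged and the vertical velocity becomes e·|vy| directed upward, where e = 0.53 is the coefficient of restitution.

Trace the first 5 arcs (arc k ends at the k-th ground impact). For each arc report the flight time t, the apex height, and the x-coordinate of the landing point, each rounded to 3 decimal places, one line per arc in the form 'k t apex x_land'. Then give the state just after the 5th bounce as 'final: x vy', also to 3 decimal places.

Arc 1: start y=17.860, vy=8.420 → t=2.953, apex=21.477, x_land=10.659, impact vy=-20.517
  bounce: vy ← 0.53·20.517 = 10.874
Arc 2: start y=0.000, vy=10.874 → t=2.219, apex=6.033, x_land=18.671, impact vy=-10.874
  bounce: vy ← 0.53·10.874 = 5.763
Arc 3: start y=0.000, vy=5.763 → t=1.176, apex=1.695, x_land=22.917, impact vy=-5.763
  bounce: vy ← 0.53·5.763 = 3.055
Arc 4: start y=0.000, vy=3.055 → t=0.623, apex=0.476, x_land=25.167, impact vy=-3.055
  bounce: vy ← 0.53·3.055 = 1.619
Arc 5: start y=0.000, vy=1.619 → t=0.330, apex=0.134, x_land=26.360, impact vy=-1.619
  bounce: vy ← 0.53·1.619 = 0.858

1 2.953 21.477 10.659
2 2.219 6.033 18.671
3 1.176 1.695 22.917
4 0.623 0.476 25.167
5 0.330 0.134 26.360
final: 26.360 0.858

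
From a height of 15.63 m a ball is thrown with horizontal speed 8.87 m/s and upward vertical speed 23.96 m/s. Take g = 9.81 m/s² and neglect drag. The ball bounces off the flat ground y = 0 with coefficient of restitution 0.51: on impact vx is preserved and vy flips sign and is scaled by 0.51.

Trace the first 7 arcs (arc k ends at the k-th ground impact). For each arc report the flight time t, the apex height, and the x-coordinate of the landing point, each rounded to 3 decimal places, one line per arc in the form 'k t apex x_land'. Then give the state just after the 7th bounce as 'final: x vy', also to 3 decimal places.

1 5.468 44.890 48.498
2 3.086 11.676 75.868
3 1.574 3.037 89.827
4 0.803 0.790 96.946
5 0.409 0.205 100.577
6 0.209 0.053 102.428
7 0.106 0.014 103.373
final: 103.373 0.266

Arc 1: start y=15.630, vy=23.960 → t=5.468, apex=44.890, x_land=48.498, impact vy=-29.677
  bounce: vy ← 0.51·29.677 = 15.135
Arc 2: start y=0.000, vy=15.135 → t=3.086, apex=11.676, x_land=75.868, impact vy=-15.135
  bounce: vy ← 0.51·15.135 = 7.719
Arc 3: start y=0.000, vy=7.719 → t=1.574, apex=3.037, x_land=89.827, impact vy=-7.719
  bounce: vy ← 0.51·7.719 = 3.937
Arc 4: start y=0.000, vy=3.937 → t=0.803, apex=0.790, x_land=96.946, impact vy=-3.937
  bounce: vy ← 0.51·3.937 = 2.008
Arc 5: start y=0.000, vy=2.008 → t=0.409, apex=0.205, x_land=100.577, impact vy=-2.008
  bounce: vy ← 0.51·2.008 = 1.024
Arc 6: start y=0.000, vy=1.024 → t=0.209, apex=0.053, x_land=102.428, impact vy=-1.024
  bounce: vy ← 0.51·1.024 = 0.522
Arc 7: start y=0.000, vy=0.522 → t=0.106, apex=0.014, x_land=103.373, impact vy=-0.522
  bounce: vy ← 0.51·0.522 = 0.266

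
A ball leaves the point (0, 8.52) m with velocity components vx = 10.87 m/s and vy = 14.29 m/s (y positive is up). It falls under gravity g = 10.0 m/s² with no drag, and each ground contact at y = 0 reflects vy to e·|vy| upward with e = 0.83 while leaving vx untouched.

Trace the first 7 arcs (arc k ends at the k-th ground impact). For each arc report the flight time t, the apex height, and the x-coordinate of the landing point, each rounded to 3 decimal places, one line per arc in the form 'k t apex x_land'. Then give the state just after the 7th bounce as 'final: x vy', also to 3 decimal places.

1 3.364 18.730 36.572
2 3.213 12.903 71.496
3 2.667 8.889 100.483
4 2.213 6.124 124.542
5 1.837 4.219 144.511
6 1.525 2.906 161.085
7 1.266 2.002 174.842
final: 174.842 5.252

Arc 1: start y=8.520, vy=14.290 → t=3.364, apex=18.730, x_land=36.572, impact vy=-19.355
  bounce: vy ← 0.83·19.355 = 16.064
Arc 2: start y=0.000, vy=16.064 → t=3.213, apex=12.903, x_land=71.496, impact vy=-16.064
  bounce: vy ← 0.83·16.064 = 13.333
Arc 3: start y=0.000, vy=13.333 → t=2.667, apex=8.889, x_land=100.483, impact vy=-13.333
  bounce: vy ← 0.83·13.333 = 11.067
Arc 4: start y=0.000, vy=11.067 → t=2.213, apex=6.124, x_land=124.542, impact vy=-11.067
  bounce: vy ← 0.83·11.067 = 9.185
Arc 5: start y=0.000, vy=9.185 → t=1.837, apex=4.219, x_land=144.511, impact vy=-9.185
  bounce: vy ← 0.83·9.185 = 7.624
Arc 6: start y=0.000, vy=7.624 → t=1.525, apex=2.906, x_land=161.085, impact vy=-7.624
  bounce: vy ← 0.83·7.624 = 6.328
Arc 7: start y=0.000, vy=6.328 → t=1.266, apex=2.002, x_land=174.842, impact vy=-6.328
  bounce: vy ← 0.83·6.328 = 5.252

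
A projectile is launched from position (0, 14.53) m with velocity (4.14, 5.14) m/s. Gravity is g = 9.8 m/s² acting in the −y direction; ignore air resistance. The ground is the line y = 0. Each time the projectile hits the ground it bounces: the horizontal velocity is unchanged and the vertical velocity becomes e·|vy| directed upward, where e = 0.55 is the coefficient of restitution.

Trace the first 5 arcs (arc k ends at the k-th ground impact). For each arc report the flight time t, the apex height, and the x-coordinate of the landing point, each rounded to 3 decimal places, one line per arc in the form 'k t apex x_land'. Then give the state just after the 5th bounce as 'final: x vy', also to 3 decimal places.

1 2.325 15.878 9.624
2 1.980 4.803 17.822
3 1.089 1.453 22.330
4 0.599 0.440 24.810
5 0.329 0.133 26.174
final: 26.174 0.888

Arc 1: start y=14.530, vy=5.140 → t=2.325, apex=15.878, x_land=9.624, impact vy=-17.641
  bounce: vy ← 0.55·17.641 = 9.703
Arc 2: start y=0.000, vy=9.703 → t=1.980, apex=4.803, x_land=17.822, impact vy=-9.703
  bounce: vy ← 0.55·9.703 = 5.336
Arc 3: start y=0.000, vy=5.336 → t=1.089, apex=1.453, x_land=22.330, impact vy=-5.336
  bounce: vy ← 0.55·5.336 = 2.935
Arc 4: start y=0.000, vy=2.935 → t=0.599, apex=0.440, x_land=24.810, impact vy=-2.935
  bounce: vy ← 0.55·2.935 = 1.614
Arc 5: start y=0.000, vy=1.614 → t=0.329, apex=0.133, x_land=26.174, impact vy=-1.614
  bounce: vy ← 0.55·1.614 = 0.888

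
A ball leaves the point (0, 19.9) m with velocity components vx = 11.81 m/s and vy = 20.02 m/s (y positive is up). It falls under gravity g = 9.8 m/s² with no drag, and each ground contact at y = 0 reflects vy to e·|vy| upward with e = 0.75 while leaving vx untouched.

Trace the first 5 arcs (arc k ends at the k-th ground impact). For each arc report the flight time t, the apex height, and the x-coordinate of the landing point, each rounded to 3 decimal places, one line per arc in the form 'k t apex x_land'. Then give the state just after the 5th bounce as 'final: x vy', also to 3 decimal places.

1 4.912 40.349 58.016
2 4.304 22.696 108.850
3 3.228 12.767 146.976
4 2.421 7.181 175.571
5 1.816 4.039 197.017
final: 197.017 6.673

Arc 1: start y=19.900, vy=20.020 → t=4.912, apex=40.349, x_land=58.016, impact vy=-28.122
  bounce: vy ← 0.75·28.122 = 21.091
Arc 2: start y=0.000, vy=21.091 → t=4.304, apex=22.696, x_land=108.850, impact vy=-21.091
  bounce: vy ← 0.75·21.091 = 15.819
Arc 3: start y=0.000, vy=15.819 → t=3.228, apex=12.767, x_land=146.976, impact vy=-15.819
  bounce: vy ← 0.75·15.819 = 11.864
Arc 4: start y=0.000, vy=11.864 → t=2.421, apex=7.181, x_land=175.571, impact vy=-11.864
  bounce: vy ← 0.75·11.864 = 8.898
Arc 5: start y=0.000, vy=8.898 → t=1.816, apex=4.039, x_land=197.017, impact vy=-8.898
  bounce: vy ← 0.75·8.898 = 6.673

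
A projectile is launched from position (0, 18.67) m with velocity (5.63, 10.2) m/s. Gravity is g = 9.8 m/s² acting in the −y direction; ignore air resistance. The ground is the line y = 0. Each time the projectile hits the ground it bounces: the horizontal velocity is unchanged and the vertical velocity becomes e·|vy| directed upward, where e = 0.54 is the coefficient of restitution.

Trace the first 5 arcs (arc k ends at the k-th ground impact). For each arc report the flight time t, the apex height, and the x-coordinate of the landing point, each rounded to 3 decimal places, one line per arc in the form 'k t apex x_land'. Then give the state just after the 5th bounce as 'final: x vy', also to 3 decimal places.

1 3.253 23.978 18.314
2 2.389 6.992 31.765
3 1.290 2.039 39.028
4 0.697 0.595 42.950
5 0.376 0.173 45.068
final: 45.068 0.995

Arc 1: start y=18.670, vy=10.200 → t=3.253, apex=23.978, x_land=18.314, impact vy=-21.679
  bounce: vy ← 0.54·21.679 = 11.707
Arc 2: start y=0.000, vy=11.707 → t=2.389, apex=6.992, x_land=31.765, impact vy=-11.707
  bounce: vy ← 0.54·11.707 = 6.322
Arc 3: start y=0.000, vy=6.322 → t=1.290, apex=2.039, x_land=39.028, impact vy=-6.322
  bounce: vy ← 0.54·6.322 = 3.414
Arc 4: start y=0.000, vy=3.414 → t=0.697, apex=0.595, x_land=42.950, impact vy=-3.414
  bounce: vy ← 0.54·3.414 = 1.843
Arc 5: start y=0.000, vy=1.843 → t=0.376, apex=0.173, x_land=45.068, impact vy=-1.843
  bounce: vy ← 0.54·1.843 = 0.995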